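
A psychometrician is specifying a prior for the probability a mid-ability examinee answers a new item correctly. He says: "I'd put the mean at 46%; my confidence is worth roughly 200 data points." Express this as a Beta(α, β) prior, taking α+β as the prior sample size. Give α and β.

α = 92, β = 108

Under the effective-sample-size interpretation, Beta(α, β) has prior mean α/(α+β) and prior sample size α+β.
So α+β = 200 and α/(α+β) = 0.46, giving α = 0.46·200 = 92 and β = 200 − 92 = 108.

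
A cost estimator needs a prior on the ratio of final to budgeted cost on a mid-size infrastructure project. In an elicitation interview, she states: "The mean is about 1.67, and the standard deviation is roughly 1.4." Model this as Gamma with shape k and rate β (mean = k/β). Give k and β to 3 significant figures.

k ≈ 1.42, β ≈ 0.852

For Gamma(k, rate β): mean = k/β, variance = k/β², so CV = 1/√k.
CV = SD/mean = 1.4/1.67 = 0.8383, hence k = 1/CV² = 1.42.
Then β = k/mean = 1.42/1.67 = 0.852.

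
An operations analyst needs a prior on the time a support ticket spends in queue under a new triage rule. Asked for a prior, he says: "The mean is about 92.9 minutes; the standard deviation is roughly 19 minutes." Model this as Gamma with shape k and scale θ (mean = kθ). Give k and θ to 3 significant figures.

For Gamma(k, scale θ): mean = kθ, variance = kθ², so CV = 1/√k.
CV = SD/mean = 19/92.9 = 0.2045, hence k = 1/CV² = 23.9.
Then θ = mean/k = 92.9/23.9 = 3.89.

k ≈ 23.9, θ ≈ 3.89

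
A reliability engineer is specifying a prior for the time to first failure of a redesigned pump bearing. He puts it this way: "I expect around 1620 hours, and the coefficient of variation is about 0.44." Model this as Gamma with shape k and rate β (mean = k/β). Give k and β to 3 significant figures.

k ≈ 5.17, β ≈ 0.00319

For Gamma(k, rate β): mean = k/β, variance = k/β², so CV = 1/√k.
CV = 0.44, hence k = 1/CV² = 5.17.
Then β = k/mean = 5.17/1620 = 0.00319.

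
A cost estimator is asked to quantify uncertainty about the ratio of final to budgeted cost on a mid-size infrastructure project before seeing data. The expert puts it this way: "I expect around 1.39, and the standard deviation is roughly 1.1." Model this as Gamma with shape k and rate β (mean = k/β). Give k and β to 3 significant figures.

k ≈ 1.6, β ≈ 1.15

For Gamma(k, rate β): mean = k/β, variance = k/β², so CV = 1/√k.
CV = SD/mean = 1.1/1.39 = 0.7914, hence k = 1/CV² = 1.6.
Then β = k/mean = 1.6/1.39 = 1.15.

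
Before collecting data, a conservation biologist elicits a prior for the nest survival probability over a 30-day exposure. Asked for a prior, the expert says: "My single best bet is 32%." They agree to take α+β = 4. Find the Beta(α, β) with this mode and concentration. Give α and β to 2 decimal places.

For α,β > 1 the Beta mode is (α−1)/(α+β−2). With α+β = 4, the mode is (α−1)/2.
Set (α−1)/2 = 0.32 → α = 1 + 0.32·2 = 1.64.
β = 4 − α = 2.36.

α = 1.64, β = 2.36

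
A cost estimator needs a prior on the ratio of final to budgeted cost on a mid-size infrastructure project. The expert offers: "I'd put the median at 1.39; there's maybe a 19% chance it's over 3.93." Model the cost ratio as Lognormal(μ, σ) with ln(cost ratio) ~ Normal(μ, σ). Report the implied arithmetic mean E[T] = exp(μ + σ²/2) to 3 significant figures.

If T ~ Lognormal(μ,σ) then ln T ~ Normal(μ,σ), so the p-quantile of ln T is μ + z_p·σ.
ln(1.39) = 0.3293 and ln(3.93) = 1.369; z_{0.5} = 0, z_{0.81} = 0.8779.
σ = (1.369 − 0.3293)/(0.8779 − (0)) = 1.184.
μ = 0.3293 − (0)·1.184 = 0.329.
E[T] = exp(μ + σ²/2) = exp(0.329 + 0.7008) = 2.8.

E[T] ≈ 2.8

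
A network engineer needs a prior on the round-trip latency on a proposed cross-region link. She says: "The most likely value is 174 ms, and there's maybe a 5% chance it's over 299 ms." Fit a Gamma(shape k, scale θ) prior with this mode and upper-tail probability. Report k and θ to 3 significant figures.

k ≈ 10.5, θ ≈ 18.3

Gamma(k,θ) with k>1 has mode (k−1)θ, so θ = 174/(k−1).
Need P(X < 299) = 0.95 with θ tied to k this way. Start at k = 2, θ = 174: P(X<299) ≈ 0.512.
Too low — raise k to concentrate. Iterating converges to k ≈ 10.5.
Then θ = 174/(10.5−1) ≈ 18.3.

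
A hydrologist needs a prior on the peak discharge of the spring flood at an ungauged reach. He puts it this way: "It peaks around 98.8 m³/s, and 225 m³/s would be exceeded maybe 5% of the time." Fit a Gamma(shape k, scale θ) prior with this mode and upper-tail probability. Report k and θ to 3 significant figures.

k ≈ 5.05, θ ≈ 24.4

Gamma(k,θ) with k>1 has mode (k−1)θ, so θ = 98.8/(k−1).
Need P(X < 225) = 0.95 with θ tied to k this way. Start at k = 2, θ = 98.8: P(X<225) ≈ 0.664.
Too low — raise k to concentrate. Iterating converges to k ≈ 5.05.
Then θ = 98.8/(5.05−1) ≈ 24.4.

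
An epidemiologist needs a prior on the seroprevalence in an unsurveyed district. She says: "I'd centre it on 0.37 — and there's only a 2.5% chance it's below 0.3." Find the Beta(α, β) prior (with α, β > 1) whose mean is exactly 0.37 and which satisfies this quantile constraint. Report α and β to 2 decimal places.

With mean 0.37 fixed, write α = 0.37s, β = 0.63s where s = α+β.
Need P(θ < 0.3) = 0.025 under Beta(0.37s, 0.63s). Normal approximation: (q−m)/√(m(1−m)/s) ≈ z_{0.025} = -1.96, so s ≈ 0.37·0.63·(-1.96)²/(0.3−0.37)² = 182.7.
At s = 182.7: P(θ<0.3) ≈ 0.022. Adjusting to match 0.025 gives s ≈ 174.09.
So α = 0.37·174.09 ≈ 64.41, β = 0.63·174.09 ≈ 109.68.

α ≈ 64.41, β ≈ 109.68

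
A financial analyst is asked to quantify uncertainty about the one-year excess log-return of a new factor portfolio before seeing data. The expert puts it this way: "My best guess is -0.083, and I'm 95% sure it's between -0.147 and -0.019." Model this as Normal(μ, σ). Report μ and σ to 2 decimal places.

μ = -0.08, σ = 0.03

A symmetric 95% interval runs μ ± z·σ with z = 1.96.
Half-width = 0.064, so σ = 0.064/1.96 = 0.03.
μ is the stated best guess, -0.08.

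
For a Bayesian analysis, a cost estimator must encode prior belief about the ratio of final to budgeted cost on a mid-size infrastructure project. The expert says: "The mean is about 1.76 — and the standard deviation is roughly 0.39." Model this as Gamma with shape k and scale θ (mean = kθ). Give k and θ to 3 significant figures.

k ≈ 20.4, θ ≈ 0.0864

For Gamma(k, scale θ): mean = kθ, variance = kθ², so CV = 1/√k.
CV = SD/mean = 0.39/1.76 = 0.2216, hence k = 1/CV² = 20.4.
Then θ = mean/k = 1.76/20.4 = 0.0864.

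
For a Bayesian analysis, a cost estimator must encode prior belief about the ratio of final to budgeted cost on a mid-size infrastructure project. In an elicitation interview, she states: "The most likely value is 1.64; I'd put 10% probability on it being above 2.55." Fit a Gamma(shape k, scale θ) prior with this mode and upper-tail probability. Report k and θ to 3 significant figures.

Gamma(k,θ) with k>1 has mode (k−1)θ, so θ = 1.64/(k−1).
Need P(X < 2.55) = 0.9 with θ tied to k this way. Start at k = 2, θ = 1.64: P(X<2.55) ≈ 0.460.
Too low — raise k to concentrate. Iterating converges to k ≈ 10.6.
Then θ = 1.64/(10.6−1) ≈ 0.171.

k ≈ 10.6, θ ≈ 0.171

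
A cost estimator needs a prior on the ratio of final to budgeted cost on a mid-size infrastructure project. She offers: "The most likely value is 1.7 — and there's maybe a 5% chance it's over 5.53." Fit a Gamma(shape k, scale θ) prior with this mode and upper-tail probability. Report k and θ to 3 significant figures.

k ≈ 2.88, θ ≈ 0.904

Gamma(k,θ) with k>1 has mode (k−1)θ, so θ = 1.7/(k−1).
Need P(X < 5.53) = 0.95 with θ tied to k this way. Start at k = 2, θ = 1.7: P(X<5.53) ≈ 0.836.
Too low — raise k to concentrate. Iterating converges to k ≈ 2.88.
Then θ = 1.7/(2.88−1) ≈ 0.904.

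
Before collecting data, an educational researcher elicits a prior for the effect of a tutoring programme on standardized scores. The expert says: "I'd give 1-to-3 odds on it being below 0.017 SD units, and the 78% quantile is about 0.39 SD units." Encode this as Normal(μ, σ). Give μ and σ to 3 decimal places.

For Normal(μ,σ), the p-quantile is μ + z_p·σ. Here z_{0.25} = -0.6745, z_{0.78} = 0.7722.
So 0.017 = μ − 0.6745σ and 0.39 = μ + 0.7722σ.
Subtracting: σ = (0.39 − 0.017)/(0.7722 − (-0.6745)) = 0.258.
Then μ = 0.017 − (-0.6745)·0.258 = 0.191.

μ = 0.191, σ = 0.258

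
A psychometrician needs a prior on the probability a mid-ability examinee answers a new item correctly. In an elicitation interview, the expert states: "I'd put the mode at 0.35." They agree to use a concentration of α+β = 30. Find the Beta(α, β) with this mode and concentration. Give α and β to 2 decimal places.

For α,β > 1 the Beta mode is (α−1)/(α+β−2). With α+β = 30, the mode is (α−1)/28.
Set (α−1)/28 = 0.35 → α = 1 + 0.35·28 = 10.80.
β = 30 − α = 19.20.

α = 10.80, β = 19.20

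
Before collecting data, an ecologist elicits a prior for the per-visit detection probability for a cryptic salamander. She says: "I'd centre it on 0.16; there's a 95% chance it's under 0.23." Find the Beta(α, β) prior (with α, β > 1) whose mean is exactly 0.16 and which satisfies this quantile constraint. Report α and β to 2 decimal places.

With mean 0.16 fixed, write α = 0.16s, β = 0.84s where s = α+β.
Need P(θ < 0.23) = 0.95 under Beta(0.16s, 0.84s). Normal approximation: (q−m)/√(m(1−m)/s) ≈ z_{0.95} = 1.64, so s ≈ 0.16·0.84·(1.64)²/(0.23−0.16)² = 74.2.
At s = 74.2: P(θ<0.23) ≈ 0.940. Adjusting to match 0.95 gives s ≈ 83.46.
So α = 0.16·83.46 ≈ 13.35, β = 0.84·83.46 ≈ 70.10.

α ≈ 13.35, β ≈ 70.10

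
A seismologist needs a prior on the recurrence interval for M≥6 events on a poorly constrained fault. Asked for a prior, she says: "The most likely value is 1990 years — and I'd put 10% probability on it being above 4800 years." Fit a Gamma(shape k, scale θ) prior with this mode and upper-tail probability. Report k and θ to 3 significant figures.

k ≈ 3.48, θ ≈ 803

Gamma(k,θ) with k>1 has mode (k−1)θ, so θ = 1990/(k−1).
Need P(X < 4800) = 0.9 with θ tied to k this way. Start at k = 2, θ = 1990: P(X<4800) ≈ 0.694.
Too low — raise k to concentrate. Iterating converges to k ≈ 3.48.
Then θ = 1990/(3.48−1) ≈ 803.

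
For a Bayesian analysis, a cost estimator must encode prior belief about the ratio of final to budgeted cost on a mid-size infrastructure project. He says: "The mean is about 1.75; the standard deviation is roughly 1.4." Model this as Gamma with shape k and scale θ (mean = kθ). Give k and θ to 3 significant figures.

For Gamma(k, scale θ): mean = kθ, variance = kθ², so CV = 1/√k.
CV = SD/mean = 1.4/1.75 = 0.8, hence k = 1/CV² = 1.56.
Then θ = mean/k = 1.75/1.56 = 1.12.

k ≈ 1.56, θ ≈ 1.12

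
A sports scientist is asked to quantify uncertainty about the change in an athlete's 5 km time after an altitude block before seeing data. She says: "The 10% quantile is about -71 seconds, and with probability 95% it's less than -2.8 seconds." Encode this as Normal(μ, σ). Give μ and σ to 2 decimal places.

For Normal(μ,σ), the p-quantile is μ + z_p·σ. Here z_{0.1} = -1.282, z_{0.95} = 1.645.
So -71 = μ − 1.282σ and -2.8 = μ + 1.645σ.
Subtracting: σ = (-2.8 − -71)/(1.645 − (-1.282)) = 23.31.
Then μ = -71 − (-1.282)·23.31 = -41.13.

μ = -41.13, σ = 23.31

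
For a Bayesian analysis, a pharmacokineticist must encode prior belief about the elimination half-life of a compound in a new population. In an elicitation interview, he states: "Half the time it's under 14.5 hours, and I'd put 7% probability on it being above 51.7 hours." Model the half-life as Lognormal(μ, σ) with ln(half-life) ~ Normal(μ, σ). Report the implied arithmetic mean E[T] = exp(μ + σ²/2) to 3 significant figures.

If T ~ Lognormal(μ,σ) then ln T ~ Normal(μ,σ), so the p-quantile of ln T is μ + z_p·σ.
ln(14.5) = 2.674 and ln(51.7) = 3.945; z_{0.5} = 0, z_{0.93} = 1.476.
σ = (3.945 − 2.674)/(1.476 − (0)) = 0.861.
μ = 2.674 − (0)·0.861 = 2.674.
E[T] = exp(μ + σ²/2) = exp(2.674 + 0.3710) = 21 hours.

E[T] ≈ 21 hours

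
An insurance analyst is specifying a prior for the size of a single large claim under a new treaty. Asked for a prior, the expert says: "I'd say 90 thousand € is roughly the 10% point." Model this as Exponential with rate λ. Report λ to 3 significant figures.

λ ≈ 0.00117

P(T < 90.0) = 1 − e^(−λ·90.0) = 0.1, so λ = −ln(1−0.1)/90.0 = −ln(0.9)/90.0 = 0.00117.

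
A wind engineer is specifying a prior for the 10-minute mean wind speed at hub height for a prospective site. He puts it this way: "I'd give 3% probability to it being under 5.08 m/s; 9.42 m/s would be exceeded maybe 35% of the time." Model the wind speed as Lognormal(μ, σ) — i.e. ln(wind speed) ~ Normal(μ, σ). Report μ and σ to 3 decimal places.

μ ≈ 2.138, σ ≈ 0.273

If T ~ Lognormal(μ,σ) then ln T ~ Normal(μ,σ), so the p-quantile of ln T is μ + z_p·σ.
ln(5.08) = 1.625 and ln(9.42) = 2.243; z_{0.03} = -1.881, z_{0.65} = 0.3853.
σ = (2.243 − 1.625)/(0.3853 − (-1.881)) = 0.273.
μ = 1.625 − (-1.881)·0.273 = 2.138.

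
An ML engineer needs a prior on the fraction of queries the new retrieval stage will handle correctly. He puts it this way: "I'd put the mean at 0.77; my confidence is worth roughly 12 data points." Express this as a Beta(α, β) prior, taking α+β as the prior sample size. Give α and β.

Under the effective-sample-size interpretation, Beta(α, β) has prior mean α/(α+β) and prior sample size α+β.
So α+β = 12 and α/(α+β) = 0.77, giving α = 0.77·12 = 9.24 and β = 12 − 9.24 = 2.76.

α = 9.24, β = 2.76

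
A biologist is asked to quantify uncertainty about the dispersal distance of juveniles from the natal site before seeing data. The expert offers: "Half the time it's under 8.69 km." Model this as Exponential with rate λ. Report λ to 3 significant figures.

Exponential median = ln 2 / λ, so λ = ln 2 / 8.69 = 0.0798.

λ ≈ 0.0798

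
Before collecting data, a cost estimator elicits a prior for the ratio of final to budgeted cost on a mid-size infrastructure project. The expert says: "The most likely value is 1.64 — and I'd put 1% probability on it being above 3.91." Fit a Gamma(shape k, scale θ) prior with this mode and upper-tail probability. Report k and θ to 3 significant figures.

Gamma(k,θ) with k>1 has mode (k−1)θ, so θ = 1.64/(k−1).
Need P(X < 3.91) = 0.99 with θ tied to k this way. Start at k = 2, θ = 1.64: P(X<3.91) ≈ 0.688.
Too low — raise k to concentrate. Iterating converges to k ≈ 7.28.
Then θ = 1.64/(7.28−1) ≈ 0.261.

k ≈ 7.28, θ ≈ 0.261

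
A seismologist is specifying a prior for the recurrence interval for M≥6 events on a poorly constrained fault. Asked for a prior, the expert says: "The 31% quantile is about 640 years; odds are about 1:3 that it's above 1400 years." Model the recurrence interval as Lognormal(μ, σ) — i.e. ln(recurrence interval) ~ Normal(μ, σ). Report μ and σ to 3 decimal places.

μ ≈ 6.793, σ ≈ 0.669

If T ~ Lognormal(μ,σ) then ln T ~ Normal(μ,σ), so the p-quantile of ln T is μ + z_p·σ.
ln(640) = 6.461 and ln(1400) = 7.244; z_{0.31} = -0.4959, z_{0.75} = 0.6745.
σ = (7.244 − 6.461)/(0.6745 − (-0.4959)) = 0.669.
μ = 6.461 − (-0.4959)·0.669 = 6.793.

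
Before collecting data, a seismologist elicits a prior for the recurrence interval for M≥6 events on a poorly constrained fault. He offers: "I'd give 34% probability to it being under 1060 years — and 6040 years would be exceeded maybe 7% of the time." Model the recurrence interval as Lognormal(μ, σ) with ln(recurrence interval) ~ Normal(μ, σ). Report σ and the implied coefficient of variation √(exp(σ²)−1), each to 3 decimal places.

σ ≈ 0.922, CV ≈ 1.157

If T ~ Lognormal(μ,σ) then ln T ~ Normal(μ,σ), so the p-quantile of ln T is μ + z_p·σ.
ln(1060) = 6.966 and ln(6040) = 8.706; z_{0.34} = -0.4125, z_{0.93} = 1.476.
σ = (8.706 − 6.966)/(1.476 − (-0.4125)) = 0.922.
μ = 6.966 − (-0.4125)·0.922 = 7.346.
CV = √(exp(σ²)−1) = √(exp(0.8493)−1) = 1.157.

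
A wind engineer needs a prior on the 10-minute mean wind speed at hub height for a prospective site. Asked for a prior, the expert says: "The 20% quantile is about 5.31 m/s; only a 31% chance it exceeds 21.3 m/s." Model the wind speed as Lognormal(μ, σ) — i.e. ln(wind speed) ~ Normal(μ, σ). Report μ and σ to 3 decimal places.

μ ≈ 2.544, σ ≈ 1.039

If T ~ Lognormal(μ,σ) then ln T ~ Normal(μ,σ), so the p-quantile of ln T is μ + z_p·σ.
ln(5.31) = 1.67 and ln(21.3) = 3.059; z_{0.2} = -0.8416, z_{0.69} = 0.4959.
σ = (3.059 − 1.67)/(0.4959 − (-0.8416)) = 1.039.
μ = 1.67 − (-0.8416)·1.039 = 2.544.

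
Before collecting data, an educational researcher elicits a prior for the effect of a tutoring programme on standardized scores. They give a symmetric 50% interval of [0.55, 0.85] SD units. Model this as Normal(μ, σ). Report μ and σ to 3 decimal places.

A symmetric 50% interval runs μ ± z·σ with z = 0.6745.
Half-width = 0.15, so σ = 0.15/0.6745 = 0.222.
μ is the interval midpoint, 0.700.

μ = 0.700, σ = 0.222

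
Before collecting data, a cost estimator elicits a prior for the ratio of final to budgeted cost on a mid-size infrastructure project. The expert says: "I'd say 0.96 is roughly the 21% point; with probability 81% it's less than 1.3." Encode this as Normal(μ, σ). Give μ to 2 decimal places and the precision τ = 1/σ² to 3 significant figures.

The p-quantile of Normal(μ,σ) is μ + z_p·σ, with z_{0.21} = -0.8064 and z_{0.81} = 0.8779.
Eliminate σ: μ = (z₂·x₁ − z₁·x₂)/(z₂ − z₁) = (0.8779·0.96 − (-0.8064)·1.3)/1.684 = 1.12.
Then σ = (x₂ − x₁)/(z₂ − z₁) = (1.3 − 0.96)/1.684 = 0.20.
Precision τ = 1/σ² = 1/0.2019² = 24.5.

μ = 1.12, τ = 24.5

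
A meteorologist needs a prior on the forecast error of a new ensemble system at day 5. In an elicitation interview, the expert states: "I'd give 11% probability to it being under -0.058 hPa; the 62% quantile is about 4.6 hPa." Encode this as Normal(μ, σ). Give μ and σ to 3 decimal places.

μ = 3.671, σ = 3.040

The p-quantile of Normal(μ,σ) is μ + z_p·σ, with z_{0.11} = -1.227 and z_{0.62} = 0.3055.
Eliminate σ: μ = (z₂·x₁ − z₁·x₂)/(z₂ − z₁) = (0.3055·-0.058 − (-1.227)·4.6)/1.532 = 3.671.
Then σ = (x₂ − x₁)/(z₂ − z₁) = (4.6 − -0.058)/1.532 = 3.040.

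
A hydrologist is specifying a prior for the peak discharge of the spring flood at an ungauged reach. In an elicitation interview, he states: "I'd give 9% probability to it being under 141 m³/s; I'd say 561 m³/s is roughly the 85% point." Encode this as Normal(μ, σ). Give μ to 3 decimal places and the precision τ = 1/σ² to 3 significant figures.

μ = 377.884, τ = 3.2e-05

For Normal(μ,σ), the p-quantile is μ + z_p·σ. Here z_{0.09} = -1.341, z_{0.85} = 1.036.
So 141 = μ − 1.341σ and 561 = μ + 1.036σ.
Subtracting: σ = (561 − 141)/(1.036 − (-1.341)) = 176.679.
Then μ = 141 − (-1.341)·176.679 = 377.884.
Precision τ = 1/σ² = 1/176.7² = 3.2e-05.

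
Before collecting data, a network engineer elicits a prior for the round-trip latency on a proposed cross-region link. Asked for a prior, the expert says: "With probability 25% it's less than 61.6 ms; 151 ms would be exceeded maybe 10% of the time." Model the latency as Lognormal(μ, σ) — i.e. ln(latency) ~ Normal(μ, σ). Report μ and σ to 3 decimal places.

If T ~ Lognormal(μ,σ) then ln T ~ Normal(μ,σ), so the p-quantile of ln T is μ + z_p·σ.
ln(61.6) = 4.121 and ln(151) = 5.017; z_{0.25} = -0.6745, z_{0.9} = 1.282.
σ = (5.017 − 4.121)/(1.282 − (-0.6745)) = 0.458.
μ = 4.121 − (-0.6745)·0.458 = 4.430.

μ ≈ 4.430, σ ≈ 0.458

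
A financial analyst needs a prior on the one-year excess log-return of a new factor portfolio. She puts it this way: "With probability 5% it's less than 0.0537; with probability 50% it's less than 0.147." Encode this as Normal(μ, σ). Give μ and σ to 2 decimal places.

μ = 0.15, σ = 0.06

The p-quantile of Normal(μ,σ) is μ + z_p·σ, with z_{0.05} = -1.645 and z_{0.5} = 0.
Eliminate σ: μ = (z₂·x₁ − z₁·x₂)/(z₂ − z₁) = (0·0.0537 − (-1.645)·0.147)/1.645 = 0.15.
Then σ = (x₂ − x₁)/(z₂ − z₁) = (0.147 − 0.0537)/1.645 = 0.06.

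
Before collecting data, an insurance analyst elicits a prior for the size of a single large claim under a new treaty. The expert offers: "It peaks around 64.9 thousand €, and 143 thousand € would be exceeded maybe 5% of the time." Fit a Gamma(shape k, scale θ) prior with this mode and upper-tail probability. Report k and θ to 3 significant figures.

k ≈ 5.41, θ ≈ 14.7

Gamma(k,θ) with k>1 has mode (k−1)θ, so θ = 64.9/(k−1).
Need P(X < 143) = 0.95 with θ tied to k this way. Start at k = 2, θ = 64.9: P(X<143) ≈ 0.646.
Too low — raise k to concentrate. Iterating converges to k ≈ 5.41.
Then θ = 64.9/(5.41−1) ≈ 14.7.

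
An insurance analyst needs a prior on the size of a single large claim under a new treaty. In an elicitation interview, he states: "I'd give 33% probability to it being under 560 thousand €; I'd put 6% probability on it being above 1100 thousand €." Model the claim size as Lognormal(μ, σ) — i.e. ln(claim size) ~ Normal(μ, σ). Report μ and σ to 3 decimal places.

If T ~ Lognormal(μ,σ) then ln T ~ Normal(μ,σ), so the p-quantile of ln T is μ + z_p·σ.
ln(560) = 6.328 and ln(1100) = 7.003; z_{0.33} = -0.4399, z_{0.94} = 1.555.
σ = (7.003 − 6.328)/(1.555 − (-0.4399)) = 0.338.
μ = 6.328 − (-0.4399)·0.338 = 6.477.

μ ≈ 6.477, σ ≈ 0.338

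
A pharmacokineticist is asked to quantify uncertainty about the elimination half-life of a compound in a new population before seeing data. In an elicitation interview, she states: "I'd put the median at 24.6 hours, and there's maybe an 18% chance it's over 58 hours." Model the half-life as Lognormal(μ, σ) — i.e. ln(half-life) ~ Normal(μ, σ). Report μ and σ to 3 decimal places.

If T ~ Lognormal(μ,σ) then ln T ~ Normal(μ,σ), so the p-quantile of ln T is μ + z_p·σ.
ln(24.6) = 3.203 and ln(58) = 4.06; z_{0.5} = 0, z_{0.82} = 0.9154.
σ = (4.06 − 3.203)/(0.9154 − (0)) = 0.937.
μ = 3.203 − (0)·0.937 = 3.203.

μ ≈ 3.203, σ ≈ 0.937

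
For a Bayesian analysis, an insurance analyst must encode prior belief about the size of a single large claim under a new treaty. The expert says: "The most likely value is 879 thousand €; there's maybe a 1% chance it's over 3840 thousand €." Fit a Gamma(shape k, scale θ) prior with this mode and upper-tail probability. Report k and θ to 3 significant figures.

k ≈ 2.88, θ ≈ 469

Gamma(k,θ) with k>1 has mode (k−1)θ, so θ = 879/(k−1).
Need P(X < 3840) = 0.99 with θ tied to k this way. Start at k = 2, θ = 879: P(X<3840) ≈ 0.932.
Too low — raise k to concentrate. Iterating converges to k ≈ 2.88.
Then θ = 879/(2.88−1) ≈ 469.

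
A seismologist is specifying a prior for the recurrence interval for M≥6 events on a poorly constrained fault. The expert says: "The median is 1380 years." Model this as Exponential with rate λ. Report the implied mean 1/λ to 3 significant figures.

Exponential median = ln 2 / λ, so λ = ln 2 / 1380.0 = 0.000502.
Mean = 1/λ = 1990 years.

mean ≈ 1990 years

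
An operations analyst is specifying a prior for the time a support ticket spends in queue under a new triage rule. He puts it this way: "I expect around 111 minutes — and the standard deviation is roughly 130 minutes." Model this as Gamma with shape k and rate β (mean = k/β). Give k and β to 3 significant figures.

For Gamma(k, rate β): mean = k/β, variance = k/β², so CV = 1/√k.
CV = SD/mean = 130/111 = 1.171, hence k = 1/CV² = 0.729.
Then β = k/mean = 0.729/111 = 0.00657.

k ≈ 0.729, β ≈ 0.00657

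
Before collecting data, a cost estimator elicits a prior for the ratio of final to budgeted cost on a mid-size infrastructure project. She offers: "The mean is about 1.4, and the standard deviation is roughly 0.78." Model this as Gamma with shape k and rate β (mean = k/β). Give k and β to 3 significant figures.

For Gamma(k, rate β): mean = k/β, variance = k/β², so CV = 1/√k.
CV = SD/mean = 0.78/1.4 = 0.5571, hence k = 1/CV² = 3.22.
Then β = k/mean = 3.22/1.4 = 2.3.

k ≈ 3.22, β ≈ 2.3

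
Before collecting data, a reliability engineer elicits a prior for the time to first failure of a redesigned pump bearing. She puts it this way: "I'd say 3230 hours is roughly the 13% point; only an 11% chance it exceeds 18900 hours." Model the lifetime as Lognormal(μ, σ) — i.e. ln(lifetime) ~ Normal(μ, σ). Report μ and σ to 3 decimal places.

If T ~ Lognormal(μ,σ) then ln T ~ Normal(μ,σ), so the p-quantile of ln T is μ + z_p·σ.
ln(3230) = 8.08 and ln(18900) = 9.847; z_{0.13} = -1.126, z_{0.89} = 1.227.
σ = (9.847 − 8.08)/(1.227 − (-1.126)) = 0.751.
μ = 8.08 − (-1.126)·0.751 = 8.926.

μ ≈ 8.926, σ ≈ 0.751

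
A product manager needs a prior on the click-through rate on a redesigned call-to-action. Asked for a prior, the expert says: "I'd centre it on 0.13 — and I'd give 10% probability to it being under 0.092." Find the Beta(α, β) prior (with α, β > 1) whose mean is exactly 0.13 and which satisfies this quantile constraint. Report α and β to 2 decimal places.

With mean 0.13 fixed, write α = 0.13s, β = 0.87s where s = α+β.
Need P(θ < 0.092) = 0.1 under Beta(0.13s, 0.87s). Normal approximation: (q−m)/√(m(1−m)/s) ≈ z_{0.1} = -1.28, so s ≈ 0.13·0.87·(-1.28)²/(0.092−0.13)² = 128.6.
At s = 128.6: P(θ<0.092) ≈ 0.090. Adjusting to match 0.1 gives s ≈ 118.14.
So α = 0.13·118.14 ≈ 15.36, β = 0.87·118.14 ≈ 102.78.

α ≈ 15.36, β ≈ 102.78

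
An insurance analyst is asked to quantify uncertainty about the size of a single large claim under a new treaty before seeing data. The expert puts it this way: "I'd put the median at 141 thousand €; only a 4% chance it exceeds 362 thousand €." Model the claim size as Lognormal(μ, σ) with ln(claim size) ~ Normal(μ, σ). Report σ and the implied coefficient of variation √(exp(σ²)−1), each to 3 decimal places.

σ ≈ 0.539, CV ≈ 0.580

If T ~ Lognormal(μ,σ) then ln T ~ Normal(μ,σ), so the p-quantile of ln T is μ + z_p·σ.
ln(141) = 4.949 and ln(362) = 5.892; z_{0.5} = 0, z_{0.96} = 1.751.
σ = (5.892 − 4.949)/(1.751 − (0)) = 0.539.
μ = 4.949 − (0)·0.539 = 4.949.
CV = √(exp(σ²)−1) = √(exp(0.2901)−1) = 0.580.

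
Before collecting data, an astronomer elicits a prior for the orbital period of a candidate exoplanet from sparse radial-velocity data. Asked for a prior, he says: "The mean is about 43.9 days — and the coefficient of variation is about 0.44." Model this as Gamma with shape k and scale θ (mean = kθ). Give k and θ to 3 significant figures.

For Gamma(k, scale θ): mean = kθ, variance = kθ², so CV = 1/√k.
CV = 0.44, hence k = 1/CV² = 5.17.
Then θ = mean/k = 43.9/5.17 = 8.5.

k ≈ 5.17, θ ≈ 8.5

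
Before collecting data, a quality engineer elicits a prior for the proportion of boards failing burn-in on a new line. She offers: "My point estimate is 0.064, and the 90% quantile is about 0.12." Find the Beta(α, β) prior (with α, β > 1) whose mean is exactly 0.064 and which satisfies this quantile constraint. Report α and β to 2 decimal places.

α ≈ 2.19, β ≈ 32.06

With mean 0.064 fixed, write α = 0.064s, β = 0.936s where s = α+β.
Need P(θ < 0.12) = 0.9 under Beta(0.064s, 0.936s). Normal approximation: (q−m)/√(m(1−m)/s) ≈ z_{0.9} = 1.28, so s ≈ 0.064·0.936·(1.28)²/(0.12−0.064)² = 31.4.
At s = 31.4: P(θ<0.12) ≈ 0.893. Adjusting to match 0.9 gives s ≈ 34.25.
So α = 0.064·34.25 ≈ 2.19, β = 0.936·34.25 ≈ 32.06.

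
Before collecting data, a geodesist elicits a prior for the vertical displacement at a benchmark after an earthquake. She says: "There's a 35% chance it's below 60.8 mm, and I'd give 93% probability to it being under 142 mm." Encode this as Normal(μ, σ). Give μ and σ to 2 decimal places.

The p-quantile of Normal(μ,σ) is μ + z_p·σ, with z_{0.35} = -0.3853 and z_{0.93} = 1.476.
Eliminate σ: μ = (z₂·x₁ − z₁·x₂)/(z₂ − z₁) = (1.476·60.8 − (-0.3853)·142)/1.861 = 77.61.
Then σ = (x₂ − x₁)/(z₂ − z₁) = (142 − 60.8)/1.861 = 43.63.

μ = 77.61, σ = 43.63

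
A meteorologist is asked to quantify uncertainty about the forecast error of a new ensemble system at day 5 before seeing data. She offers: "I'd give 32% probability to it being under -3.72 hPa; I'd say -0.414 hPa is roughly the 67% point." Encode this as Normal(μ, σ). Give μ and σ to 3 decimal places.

For Normal(μ,σ), the p-quantile is μ + z_p·σ. Here z_{0.32} = -0.4677, z_{0.67} = 0.4399.
So -3.72 = μ − 0.4677σ and -0.414 = μ + 0.4399σ.
Subtracting: σ = (-0.414 − -3.72)/(0.4399 − (-0.4677)) = 3.643.
Then μ = -3.72 − (-0.4677)·3.643 = -2.016.

μ = -2.016, σ = 3.643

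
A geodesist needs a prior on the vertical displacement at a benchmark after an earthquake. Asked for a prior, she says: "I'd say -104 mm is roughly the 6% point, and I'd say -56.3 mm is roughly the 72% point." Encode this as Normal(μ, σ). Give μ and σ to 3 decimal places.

μ = -69.306, σ = 22.315

The p-quantile of Normal(μ,σ) is μ + z_p·σ, with z_{0.06} = -1.555 and z_{0.72} = 0.5828.
Eliminate σ: μ = (z₂·x₁ − z₁·x₂)/(z₂ − z₁) = (0.5828·-104 − (-1.555)·-56.3)/2.138 = -69.306.
Then σ = (x₂ − x₁)/(z₂ − z₁) = (-56.3 − -104)/2.138 = 22.315.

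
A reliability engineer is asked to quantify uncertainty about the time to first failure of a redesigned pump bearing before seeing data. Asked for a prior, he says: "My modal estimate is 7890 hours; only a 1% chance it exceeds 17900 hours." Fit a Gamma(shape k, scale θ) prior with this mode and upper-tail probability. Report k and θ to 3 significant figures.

k ≈ 8.14, θ ≈ 1110

Gamma(k,θ) with k>1 has mode (k−1)θ, so θ = 7890/(k−1).
Need P(X < 17900) = 0.99 with θ tied to k this way. Start at k = 2, θ = 7890: P(X<17900) ≈ 0.662.
Too low — raise k to concentrate. Iterating converges to k ≈ 8.14.
Then θ = 7890/(8.14−1) ≈ 1110.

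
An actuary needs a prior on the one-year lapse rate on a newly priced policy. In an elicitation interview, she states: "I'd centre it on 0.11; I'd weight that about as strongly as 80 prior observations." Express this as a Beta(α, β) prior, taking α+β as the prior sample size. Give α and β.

α = 8.8, β = 71.2

Under the effective-sample-size interpretation, Beta(α, β) has prior mean α/(α+β) and prior sample size α+β.
So α+β = 80 and α/(α+β) = 0.11, giving α = 0.11·80 = 8.8 and β = 80 − 8.8 = 71.2.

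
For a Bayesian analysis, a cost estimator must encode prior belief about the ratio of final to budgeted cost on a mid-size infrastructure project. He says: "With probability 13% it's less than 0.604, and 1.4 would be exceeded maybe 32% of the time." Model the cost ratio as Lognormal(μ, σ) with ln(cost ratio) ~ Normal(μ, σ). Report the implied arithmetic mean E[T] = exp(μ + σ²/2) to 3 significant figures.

If T ~ Lognormal(μ,σ) then ln T ~ Normal(μ,σ), so the p-quantile of ln T is μ + z_p·σ.
ln(0.604) = -0.5042 and ln(1.4) = 0.3365; z_{0.13} = -1.126, z_{0.68} = 0.4677.
σ = (0.3365 − -0.5042)/(0.4677 − (-1.126)) = 0.527.
μ = -0.5042 − (-1.126)·0.527 = 0.090.
E[T] = exp(μ + σ²/2) = exp(0.090 + 0.1391) = 1.26.

E[T] ≈ 1.26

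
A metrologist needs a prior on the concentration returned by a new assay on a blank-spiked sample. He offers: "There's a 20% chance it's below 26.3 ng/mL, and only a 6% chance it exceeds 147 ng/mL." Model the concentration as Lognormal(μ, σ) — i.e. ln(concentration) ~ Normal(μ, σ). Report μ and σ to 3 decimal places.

μ ≈ 3.874, σ ≈ 0.718

If T ~ Lognormal(μ,σ) then ln T ~ Normal(μ,σ), so the p-quantile of ln T is μ + z_p·σ.
ln(26.3) = 3.27 and ln(147) = 4.99; z_{0.2} = -0.8416, z_{0.94} = 1.555.
σ = (4.99 − 3.27)/(1.555 − (-0.8416)) = 0.718.
μ = 3.27 − (-0.8416)·0.718 = 3.874.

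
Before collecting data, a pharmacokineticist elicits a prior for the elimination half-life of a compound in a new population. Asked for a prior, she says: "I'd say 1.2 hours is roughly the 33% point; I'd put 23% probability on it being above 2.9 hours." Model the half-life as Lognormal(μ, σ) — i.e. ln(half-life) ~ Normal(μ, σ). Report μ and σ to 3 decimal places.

If T ~ Lognormal(μ,σ) then ln T ~ Normal(μ,σ), so the p-quantile of ln T is μ + z_p·σ.
ln(1.2) = 0.1823 and ln(2.9) = 1.065; z_{0.33} = -0.4399, z_{0.77} = 0.7388.
σ = (1.065 − 0.1823)/(0.7388 − (-0.4399)) = 0.749.
μ = 0.1823 − (-0.4399)·0.749 = 0.512.

μ ≈ 0.512, σ ≈ 0.749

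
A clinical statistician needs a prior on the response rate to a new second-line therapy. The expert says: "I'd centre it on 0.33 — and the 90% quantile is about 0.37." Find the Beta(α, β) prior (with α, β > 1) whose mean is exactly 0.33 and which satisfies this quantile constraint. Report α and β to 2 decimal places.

α ≈ 75.94, β ≈ 154.19

With mean 0.33 fixed, write α = 0.33s, β = 0.67s where s = α+β.
Need P(θ < 0.37) = 0.9 under Beta(0.33s, 0.67s). Normal approximation: (q−m)/√(m(1−m)/s) ≈ z_{0.9} = 1.28, so s ≈ 0.33·0.67·(1.28)²/(0.37−0.33)² = 227.0.
At s = 227.0: P(θ<0.37) ≈ 0.898. Adjusting to match 0.9 gives s ≈ 230.13.
So α = 0.33·230.13 ≈ 75.94, β = 0.67·230.13 ≈ 154.19.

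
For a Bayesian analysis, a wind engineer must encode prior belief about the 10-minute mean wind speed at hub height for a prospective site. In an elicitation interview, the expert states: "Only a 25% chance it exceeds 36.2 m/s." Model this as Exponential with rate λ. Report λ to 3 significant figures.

P(T > 36.2) = e^(−λ·36.2) = 0.25, so λ = −ln(0.25)/36.2 = 0.0383.

λ ≈ 0.0383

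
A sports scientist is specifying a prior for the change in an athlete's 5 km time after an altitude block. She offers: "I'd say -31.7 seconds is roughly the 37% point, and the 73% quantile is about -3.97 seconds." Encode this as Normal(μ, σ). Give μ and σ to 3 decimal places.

μ = -21.959, σ = 29.354

For Normal(μ,σ), the p-quantile is μ + z_p·σ. Here z_{0.37} = -0.3319, z_{0.73} = 0.6128.
So -31.7 = μ − 0.3319σ and -3.97 = μ + 0.6128σ.
Subtracting: σ = (-3.97 − -31.7)/(0.6128 − (-0.3319)) = 29.354.
Then μ = -31.7 − (-0.3319)·29.354 = -21.959.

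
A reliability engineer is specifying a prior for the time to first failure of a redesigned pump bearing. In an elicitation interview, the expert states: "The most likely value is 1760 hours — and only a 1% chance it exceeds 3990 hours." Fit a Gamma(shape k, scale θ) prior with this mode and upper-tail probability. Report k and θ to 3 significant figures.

k ≈ 8.15, θ ≈ 246

Gamma(k,θ) with k>1 has mode (k−1)θ, so θ = 1760/(k−1).
Need P(X < 3990) = 0.99 with θ tied to k this way. Start at k = 2, θ = 1760: P(X<3990) ≈ 0.661.
Too low — raise k to concentrate. Iterating converges to k ≈ 8.15.
Then θ = 1760/(8.15−1) ≈ 246.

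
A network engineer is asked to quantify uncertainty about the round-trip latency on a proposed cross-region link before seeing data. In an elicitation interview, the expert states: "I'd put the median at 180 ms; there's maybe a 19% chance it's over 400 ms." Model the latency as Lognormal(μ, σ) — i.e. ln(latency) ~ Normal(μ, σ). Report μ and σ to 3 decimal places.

If T ~ Lognormal(μ,σ) then ln T ~ Normal(μ,σ), so the p-quantile of ln T is μ + z_p·σ.
ln(180) = 5.193 and ln(400) = 5.991; z_{0.5} = 0, z_{0.81} = 0.8779.
σ = (5.991 − 5.193)/(0.8779 − (0)) = 0.910.
μ = 5.193 − (0)·0.910 = 5.193.

μ ≈ 5.193, σ ≈ 0.910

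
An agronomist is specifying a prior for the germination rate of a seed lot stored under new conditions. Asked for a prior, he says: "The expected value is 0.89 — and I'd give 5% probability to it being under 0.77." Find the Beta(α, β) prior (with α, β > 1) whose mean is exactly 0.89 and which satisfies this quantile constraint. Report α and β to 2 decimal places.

With mean 0.89 fixed, write α = 0.89s, β = 0.11s where s = α+β.
Need P(θ < 0.77) = 0.05 under Beta(0.89s, 0.11s). Normal approximation: (q−m)/√(m(1−m)/s) ≈ z_{0.05} = -1.64, so s ≈ 0.89·0.11·(-1.64)²/(0.77−0.89)² = 18.4.
At s = 18.4: P(θ<0.77) ≈ 0.068. Adjusting to match 0.05 gives s ≈ 23.50.
So α = 0.89·23.50 ≈ 20.92, β = 0.11·23.50 ≈ 2.59.

α ≈ 20.92, β ≈ 2.59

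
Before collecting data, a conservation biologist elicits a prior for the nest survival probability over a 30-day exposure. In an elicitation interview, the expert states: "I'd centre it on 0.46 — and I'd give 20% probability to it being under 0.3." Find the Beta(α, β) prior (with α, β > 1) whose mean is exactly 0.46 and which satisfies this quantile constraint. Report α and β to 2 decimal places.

With mean 0.46 fixed, write α = 0.46s, β = 0.54s where s = α+β.
Need P(θ < 0.3) = 0.2 under Beta(0.46s, 0.54s). Normal approximation: (q−m)/√(m(1−m)/s) ≈ z_{0.2} = -0.842, so s ≈ 0.46·0.54·(-0.842)²/(0.3−0.46)² = 6.9.
At s = 6.9: P(θ<0.3) ≈ 0.203. Adjusting to match 0.2 gives s ≈ 7.05.
So α = 0.46·7.05 ≈ 3.24, β = 0.54·7.05 ≈ 3.81.

α ≈ 3.24, β ≈ 3.81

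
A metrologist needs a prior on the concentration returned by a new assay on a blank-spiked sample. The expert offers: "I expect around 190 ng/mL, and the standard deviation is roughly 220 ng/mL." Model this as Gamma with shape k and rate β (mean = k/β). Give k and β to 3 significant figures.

For Gamma(k, rate β): mean = k/β, variance = k/β², so CV = 1/√k.
CV = SD/mean = 220/190 = 1.158, hence k = 1/CV² = 0.746.
Then β = k/mean = 0.746/190 = 0.00393.

k ≈ 0.746, β ≈ 0.00393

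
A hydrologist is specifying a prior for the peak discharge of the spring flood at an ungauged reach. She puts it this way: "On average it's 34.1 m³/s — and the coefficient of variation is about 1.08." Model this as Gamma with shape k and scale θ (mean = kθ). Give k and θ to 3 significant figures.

k ≈ 0.857, θ ≈ 39.8

For Gamma(k, scale θ): mean = kθ, variance = kθ², so CV = 1/√k.
CV = 1.08, hence k = 1/CV² = 0.857.
Then θ = mean/k = 34.1/0.857 = 39.8.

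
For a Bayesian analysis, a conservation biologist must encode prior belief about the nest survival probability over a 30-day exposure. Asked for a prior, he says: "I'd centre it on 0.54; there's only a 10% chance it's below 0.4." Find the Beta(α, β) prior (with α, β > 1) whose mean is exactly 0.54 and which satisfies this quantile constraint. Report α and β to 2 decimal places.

α ≈ 11.19, β ≈ 9.54

With mean 0.54 fixed, write α = 0.54s, β = 0.46s where s = α+β.
Need P(θ < 0.4) = 0.1 under Beta(0.54s, 0.46s). Normal approximation: (q−m)/√(m(1−m)/s) ≈ z_{0.1} = -1.28, so s ≈ 0.54·0.46·(-1.28)²/(0.4−0.54)² = 20.8.
At s = 20.8: P(θ<0.4) ≈ 0.100. Adjusting to match 0.1 gives s ≈ 20.73.
So α = 0.54·20.73 ≈ 11.19, β = 0.46·20.73 ≈ 9.54.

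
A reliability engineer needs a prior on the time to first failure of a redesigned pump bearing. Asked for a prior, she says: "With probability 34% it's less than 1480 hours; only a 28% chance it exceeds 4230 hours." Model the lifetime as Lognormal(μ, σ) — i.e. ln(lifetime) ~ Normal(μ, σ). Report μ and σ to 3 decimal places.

μ ≈ 7.735, σ ≈ 1.055

If T ~ Lognormal(μ,σ) then ln T ~ Normal(μ,σ), so the p-quantile of ln T is μ + z_p·σ.
ln(1480) = 7.3 and ln(4230) = 8.35; z_{0.34} = -0.4125, z_{0.72} = 0.5828.
σ = (8.35 − 7.3)/(0.5828 − (-0.4125)) = 1.055.
μ = 7.3 − (-0.4125)·1.055 = 7.735.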